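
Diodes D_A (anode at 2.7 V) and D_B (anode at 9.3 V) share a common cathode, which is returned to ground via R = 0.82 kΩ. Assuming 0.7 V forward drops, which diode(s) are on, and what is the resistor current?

Only D_B conducts; I_R ≈ 10 mA

Assume both conduct. Then node N would need to be at both 2.7−0.7 = 2 V and 9.3−0.7 = 8.6 V, which is impossible.
Assume only D_B conducts: V_N = 9.3 − 0.7 = 8.6 V, so I_R = 8.6/0.82 = 10.5 mA.
Check D_A: its anode-to-cathode voltage is 2.7 − 8.6 = -5.9 V < 0.7 V, so it is off. The assumption is consistent.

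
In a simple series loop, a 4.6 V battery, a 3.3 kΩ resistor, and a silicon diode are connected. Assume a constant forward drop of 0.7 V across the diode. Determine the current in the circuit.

KVL around the loop: 4.6 = V_D + I·R = 0.7 + I × 3.3 kΩ.
So I = (4.6 − 0.7) / 3.3 kΩ = 3.9 / 3.3 = 1.18 mA.

I ≈ 1.2 mA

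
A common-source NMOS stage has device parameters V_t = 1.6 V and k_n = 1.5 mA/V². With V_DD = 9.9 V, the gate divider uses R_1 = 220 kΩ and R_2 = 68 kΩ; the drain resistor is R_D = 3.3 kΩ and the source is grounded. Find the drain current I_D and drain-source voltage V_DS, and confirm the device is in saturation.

I_D ≈ 0.41 mA, V_DS ≈ 8.6 V

V_G = V_DD·R_2/(R_1+R_2) = 9.9×68/288 = 2.34 V. With the source grounded, V_GS = V_G = 2.34 V.
Assume saturation: I_D = (k_n/2)(V_GS − V_t)² = (1.5/2)×(2.34 − 1.6)² = 0.75×0.738² = 0.408 mA.
V_DS = V_DD − I_D·R_D = 9.9 − 0.408×3.3 = 8.55 V.
Saturation requires V_DS ≥ V_GS − V_t = 0.738 V; 8.55 ≥ 0.738 ✓.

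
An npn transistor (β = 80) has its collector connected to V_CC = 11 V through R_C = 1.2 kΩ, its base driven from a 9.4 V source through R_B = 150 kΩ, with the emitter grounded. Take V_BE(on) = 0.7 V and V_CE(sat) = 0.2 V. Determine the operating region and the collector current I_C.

Assume active. Base-emitter loop: I_B = (V_BB − V_BE)/R_B = (9.4 − 0.7)/150 = 0.058 mA.
I_C = β·I_B = 80×0.058 = 4.64 mA.
V_CE = V_CC − I_C·R_C = 11 − 4.64×1.2 = 5.43 V > V_CE(sat), so the active-region assumption holds.

active; I_C ≈ 4.6 mA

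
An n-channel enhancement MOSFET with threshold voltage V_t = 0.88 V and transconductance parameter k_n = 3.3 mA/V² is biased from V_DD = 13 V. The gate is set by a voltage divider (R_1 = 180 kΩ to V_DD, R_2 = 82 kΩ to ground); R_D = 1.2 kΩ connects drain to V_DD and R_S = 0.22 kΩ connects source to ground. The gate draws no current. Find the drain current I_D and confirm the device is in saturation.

I_D ≈ 5.9 mA

V_G = V_DD·R_2/(R_1+R_2) = 13×82/262 = 4.07 V.
Assume saturation: I_D = (k_n/2)(V_GS − V_t)² with V_GS = V_G − I_D·R_S = 4.07 − 0.22·I_D.
Substituting gives 0.0799·I_D² − 3.31·I_D + 16.8 = 0, with roots I_D = 5.9 or 35.6 mA.
The root I_D = 35.6 mA gives V_GS = -3.77 V ≤ V_t, so take I_D = 5.9 mA.
Then V_GS = 2.77 V and V_DS = V_DD − I_D(R_D+R_S) = 13 − 5.9×1.42 = 4.62 V.
Saturation requires V_DS ≥ V_GS − V_t = 1.89 V; 4.62 ≥ 1.89 ✓.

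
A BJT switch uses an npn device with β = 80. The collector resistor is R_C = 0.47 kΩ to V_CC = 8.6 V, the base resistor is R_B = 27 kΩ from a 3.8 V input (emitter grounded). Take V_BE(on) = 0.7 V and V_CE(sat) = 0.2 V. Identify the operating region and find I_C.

Assume active. Base-emitter loop: I_B = (V_BB − V_BE)/R_B = (3.8 − 0.7)/27 = 0.115 mA.
I_C = β·I_B = 80×0.115 = 9.19 mA.
V_CE = V_CC − I_C·R_C = 8.6 − 9.19×0.47 = 4.28 V > V_CE(sat), so the active-region assumption holds.

active; I_C ≈ 9.2 mA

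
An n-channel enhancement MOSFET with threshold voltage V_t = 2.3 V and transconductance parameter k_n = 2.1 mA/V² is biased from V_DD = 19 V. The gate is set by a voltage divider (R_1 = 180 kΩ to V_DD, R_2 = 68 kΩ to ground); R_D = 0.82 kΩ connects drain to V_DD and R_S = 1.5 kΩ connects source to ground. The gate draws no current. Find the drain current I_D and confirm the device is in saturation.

V_G = V_DD·R_2/(R_1+R_2) = 19×68/248 = 5.21 V.
Assume saturation: I_D = (k_n/2)(V_GS − V_t)² with V_GS = V_G − I_D·R_S = 5.21 − 1.5·I_D.
Substituting gives 2.36·I_D² − 10.2·I_D + 8.89 = 0, with roots I_D = 1.22 or 3.08 mA.
The root I_D = 3.08 mA gives V_GS = 0.587 V ≤ V_t, so take I_D = 1.22 mA.
Then V_GS = 3.38 V and V_DS = V_DD − I_D(R_D+R_S) = 19 − 1.22×2.32 = 16.2 V.
Saturation requires V_DS ≥ V_GS − V_t = 1.08 V; 16.2 ≥ 1.08 ✓.

I_D ≈ 1.2 mA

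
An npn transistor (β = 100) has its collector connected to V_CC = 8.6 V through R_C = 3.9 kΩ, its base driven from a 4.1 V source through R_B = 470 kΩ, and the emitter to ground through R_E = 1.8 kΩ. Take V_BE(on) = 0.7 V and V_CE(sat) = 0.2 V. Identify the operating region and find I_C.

active; I_C ≈ 0.52 mA

Assume active. Base-emitter loop: I_B = (V_BB − V_BE)/(R_B + (β+1)R_E) = (4.1 − 0.7)/(470 + 101×1.8) = 0.00522 mA.
I_C = β·I_B = 100×0.00522 = 0.522 mA.
V_CE = V_CC − I_C·R_C − I_E·R_E = 8.6 − 0.522×3.9 − 0.527×1.8 = 5.62 V > V_CE(sat), so the active-region assumption holds.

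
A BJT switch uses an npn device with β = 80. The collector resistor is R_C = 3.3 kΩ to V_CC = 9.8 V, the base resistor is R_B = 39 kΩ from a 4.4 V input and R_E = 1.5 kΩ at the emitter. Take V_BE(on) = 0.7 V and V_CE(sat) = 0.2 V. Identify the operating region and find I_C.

Assume active. Base-emitter loop: I_B = (V_BB − V_BE)/(R_B + (β+1)R_E) = (4.4 − 0.7)/(39 + 81×1.5) = 0.0231 mA.
I_C = β·I_B = 80×0.0231 = 1.84 mA.
V_CE = V_CC − I_C·R_C − I_E·R_E = 9.8 − 1.84×3.3 − 1.87×1.5 = 0.913 V > V_CE(sat), so the active-region assumption holds.

active; I_C ≈ 1.8 mA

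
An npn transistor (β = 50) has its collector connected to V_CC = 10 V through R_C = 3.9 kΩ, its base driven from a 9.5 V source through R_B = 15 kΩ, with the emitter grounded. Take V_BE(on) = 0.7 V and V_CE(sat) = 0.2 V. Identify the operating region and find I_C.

saturation; I_C ≈ 2.5 mA

Assume active: I_B = (9.5 − 0.7)/15 = 0.587 mA, giving I_C = β·I_B = 29.3 mA.
But then V_CE = 10 − 29.3×3.9 = -104 V < V_CE(sat) = 0.2 V — impossible in the active region.
So the transistor is saturated. With V_CE = 0.2 V, I_C = (V_CC − 0.2)/R_C = 9.8/3.9 = 2.51 mA.
Check: β·I_B = 29.3 mA > I_C = 2.51 mA, confirming saturation.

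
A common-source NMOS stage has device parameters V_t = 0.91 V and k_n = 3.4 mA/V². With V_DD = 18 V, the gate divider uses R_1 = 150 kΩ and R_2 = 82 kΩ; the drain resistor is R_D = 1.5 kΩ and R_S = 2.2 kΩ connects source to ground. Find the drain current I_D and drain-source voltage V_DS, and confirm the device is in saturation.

I_D ≈ 2 mA, V_DS ≈ 11 V

V_G = V_DD·R_2/(R_1+R_2) = 18×82/232 = 6.36 V.
Assume saturation: I_D = (k_n/2)(V_GS − V_t)² with V_GS = V_G − I_D·R_S = 6.36 − 2.2·I_D.
Substituting gives 8.23·I_D² − 41.8·I_D + 50.5 = 0, with roots I_D = 1.99 or 3.09 mA.
The root I_D = 3.09 mA gives V_GS = -0.438 V ≤ V_t, so take I_D = 1.99 mA.
Then V_GS = 1.99 V and V_DS = V_DD − I_D(R_D+R_S) = 18 − 1.99×3.7 = 10.6 V.
Saturation requires V_DS ≥ V_GS − V_t = 1.08 V; 10.6 ≥ 1.08 ✓.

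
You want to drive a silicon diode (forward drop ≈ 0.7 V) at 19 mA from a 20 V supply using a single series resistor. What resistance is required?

The resistor drops V_S − V_D = 20 − 0.7 = 19.3 V at 19 mA.
R = 19.3 V / 19 mA = 1.02 kΩ.

R ≈ 1 kΩ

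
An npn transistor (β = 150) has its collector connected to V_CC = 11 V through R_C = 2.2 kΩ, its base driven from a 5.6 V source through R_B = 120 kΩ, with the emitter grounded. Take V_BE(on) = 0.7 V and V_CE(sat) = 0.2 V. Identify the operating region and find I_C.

saturation; I_C ≈ 4.9 mA

Assume active: I_B = (5.6 − 0.7)/120 = 0.0408 mA, giving I_C = β·I_B = 6.12 mA.
But then V_CE = 11 − 6.12×2.2 = -2.47 V < V_CE(sat) = 0.2 V — impossible in the active region.
So the transistor is saturated. With V_CE = 0.2 V, I_C = (V_CC − 0.2)/R_C = 10.8/2.2 = 4.91 mA.
Check: β·I_B = 6.12 mA > I_C = 4.91 mA, confirming saturation.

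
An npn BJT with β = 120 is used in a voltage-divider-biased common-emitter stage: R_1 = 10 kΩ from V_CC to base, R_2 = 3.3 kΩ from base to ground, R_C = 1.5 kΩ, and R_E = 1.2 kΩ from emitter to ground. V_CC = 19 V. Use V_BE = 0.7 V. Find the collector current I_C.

Thevenize the base divider: V_Th = V_CC·R_2/(R_1+R_2) = 19×3.3/13.3 = 4.71 V, R_Th = R_1‖R_2 = 2.48 kΩ.
Base-emitter loop: V_Th = I_B·R_Th + V_BE + (β+1)I_B·R_E, so I_B = (4.71 − 0.7) / (2.48 + 121×1.2) = 0.0272 mA.
I_C = β·I_B = 120×0.0272 = 3.26 mA, and I_E = (β+1)I_B = 3.29 mA.
V_CE = V_CC − I_C·R_C − I_E·R_E = 19 − 3.26×1.5 − 3.29×1.2 = 10.2 V.
V_CE = 10.2 V > 0.2 V confirms active-region operation.

I_C ≈ 3.3 mA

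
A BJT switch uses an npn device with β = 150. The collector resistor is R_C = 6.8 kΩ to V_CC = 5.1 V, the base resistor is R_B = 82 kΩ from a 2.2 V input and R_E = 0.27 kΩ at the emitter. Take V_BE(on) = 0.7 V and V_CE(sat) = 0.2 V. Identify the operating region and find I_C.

saturation; I_C ≈ 0.69 mA

Assume active: I_B = (2.2 − 0.7)/(82 + 151×0.27) = 0.0122 mA, I_C = β·I_B = 1.83 mA.
Then V_CE = 5.1 − 1.83×6.8 − 1.84×0.27 = -7.86 V < 0.2 V — the active assumption fails.
Re-solve with V_CE = 0.2 V. KCL at the emitter: V_E/R_E = (V_BB−0.7−V_E)/R_B + (V_CC−0.2−V_E)/R_C, giving V_E = 0.191 V.
I_C = (V_CC − 0.2 − V_E)/R_C = (4.9 − 0.191)/6.8 = 0.692 mA.
Check: I_B = (1.5 − 0.191)/82 = 0.016 mA, and β·I_B = 2.39 mA > I_C, confirming saturation.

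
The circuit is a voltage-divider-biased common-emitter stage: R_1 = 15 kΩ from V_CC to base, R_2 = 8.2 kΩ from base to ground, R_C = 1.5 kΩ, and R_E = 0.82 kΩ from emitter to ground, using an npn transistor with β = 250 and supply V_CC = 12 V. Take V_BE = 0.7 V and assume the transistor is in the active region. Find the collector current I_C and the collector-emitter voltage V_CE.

Thevenize the base divider: V_Th = V_CC·R_2/(R_1+R_2) = 12×8.2/23.2 = 4.24 V, R_Th = R_1‖R_2 = 5.3 kΩ.
Base-emitter loop: V_Th = I_B·R_Th + V_BE + (β+1)I_B·R_E, so I_B = (4.24 − 0.7) / (5.3 + 251×0.82) = 0.0168 mA.
I_C = β·I_B = 250×0.0168 = 4.19 mA, and I_E = (β+1)I_B = 4.21 mA.
V_CE = V_CC − I_C·R_C − I_E·R_E = 12 − 4.19×1.5 − 4.21×0.82 = 2.26 V.
V_CE = 2.26 V > 0.2 V confirms active-region operation.

I_C ≈ 4.2 mA, V_CE ≈ 2.3 V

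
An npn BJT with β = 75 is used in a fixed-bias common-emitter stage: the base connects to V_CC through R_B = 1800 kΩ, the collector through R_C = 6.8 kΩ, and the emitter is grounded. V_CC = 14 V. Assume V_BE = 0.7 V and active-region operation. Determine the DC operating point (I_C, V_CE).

Base loop: V_CC = I_B·R_B + V_BE, so I_B = (14 − 0.7)/1800 kΩ = 0.00739 mA.
In the active region I_C = β·I_B = 75 × 0.00739 = 0.554 mA.
Collector loop: V_CE = V_CC − I_C·R_C = 14 − 0.554×6.8 = 10.2 V.
Since V_CE = 10.2 V > V_CE(sat) ≈ 0.2 V, the transistor is in the active region as assumed.

I_C ≈ 0.55 mA, V_CE ≈ 10 V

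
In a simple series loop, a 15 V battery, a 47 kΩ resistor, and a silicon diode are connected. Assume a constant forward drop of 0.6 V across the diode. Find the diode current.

I ≈ 0.31 mA

KVL around the loop: 15 = V_D + I·R = 0.6 + I × 47 kΩ.
So I = (15 − 0.6) / 47 kΩ = 14.4 / 47 = 0.306 mA.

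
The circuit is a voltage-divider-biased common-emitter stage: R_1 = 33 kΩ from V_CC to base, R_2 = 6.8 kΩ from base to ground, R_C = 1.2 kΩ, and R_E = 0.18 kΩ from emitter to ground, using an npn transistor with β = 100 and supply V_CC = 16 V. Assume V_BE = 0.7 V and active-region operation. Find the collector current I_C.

I_C ≈ 8.5 mA

Thevenize the base divider: V_Th = V_CC·R_2/(R_1+R_2) = 16×6.8/39.8 = 2.73 V, R_Th = R_1‖R_2 = 5.64 kΩ.
Base-emitter loop: V_Th = I_B·R_Th + V_BE + (β+1)I_B·R_E, so I_B = (2.73 − 0.7) / (5.64 + 101×0.18) = 0.0854 mA.
I_C = β·I_B = 100×0.0854 = 8.54 mA, and I_E = (β+1)I_B = 8.62 mA.
V_CE = V_CC − I_C·R_C − I_E·R_E = 16 − 8.54×1.2 − 8.62×0.18 = 4.2 V.
V_CE = 4.2 V > 0.2 V confirms active-region operation.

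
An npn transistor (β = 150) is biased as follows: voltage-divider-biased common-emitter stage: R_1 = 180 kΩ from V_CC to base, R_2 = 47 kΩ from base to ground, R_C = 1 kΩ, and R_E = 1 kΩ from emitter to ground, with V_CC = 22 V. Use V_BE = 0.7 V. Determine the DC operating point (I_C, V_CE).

Thevenize the base divider: V_Th = V_CC·R_2/(R_1+R_2) = 22×47/227 = 4.56 V, R_Th = R_1‖R_2 = 37.3 kΩ.
Base-emitter loop: V_Th = I_B·R_Th + V_BE + (β+1)I_B·R_E, so I_B = (4.56 − 0.7) / (37.3 + 151×1) = 0.0205 mA.
I_C = β·I_B = 150×0.0205 = 3.07 mA, and I_E = (β+1)I_B = 3.09 mA.
V_CE = V_CC − I_C·R_C − I_E·R_E = 22 − 3.07×1 − 3.09×1 = 15.8 V.
V_CE = 15.8 V > 0.2 V confirms active-region operation.

I_C ≈ 3.1 mA, V_CE ≈ 16 V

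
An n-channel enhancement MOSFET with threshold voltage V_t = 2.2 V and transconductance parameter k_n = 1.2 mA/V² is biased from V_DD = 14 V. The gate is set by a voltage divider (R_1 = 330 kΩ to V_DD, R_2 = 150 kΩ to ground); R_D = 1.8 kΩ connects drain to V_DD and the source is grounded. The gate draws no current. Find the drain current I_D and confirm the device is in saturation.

I_D ≈ 2.8 mA

V_G = V_DD·R_2/(R_1+R_2) = 14×150/480 = 4.38 V. With the source grounded, V_GS = V_G = 4.38 V.
Assume saturation: I_D = (k_n/2)(V_GS − V_t)² = (1.2/2)×(4.38 − 2.2)² = 0.6×2.17² = 2.84 mA.
V_DS = V_DD − I_D·R_D = 14 − 2.84×1.8 = 8.89 V.
Saturation requires V_DS ≥ V_GS − V_t = 2.17 V; 8.89 ≥ 2.17 ✓.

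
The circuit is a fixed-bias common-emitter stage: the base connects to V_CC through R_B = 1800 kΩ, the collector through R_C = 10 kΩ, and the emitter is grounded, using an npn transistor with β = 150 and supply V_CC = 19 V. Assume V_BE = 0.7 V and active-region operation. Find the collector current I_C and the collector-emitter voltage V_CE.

I_C ≈ 1.5 mA, V_CE ≈ 3.7 V

Base loop: V_CC = I_B·R_B + V_BE, so I_B = (19 − 0.7)/1800 kΩ = 0.0102 mA.
In the active region I_C = β·I_B = 150 × 0.0102 = 1.53 mA.
Collector loop: V_CE = V_CC − I_C·R_C = 19 − 1.53×10 = 3.75 V.
Since V_CE = 3.75 V > V_CE(sat) ≈ 0.2 V, the transistor is in the active region as assumed.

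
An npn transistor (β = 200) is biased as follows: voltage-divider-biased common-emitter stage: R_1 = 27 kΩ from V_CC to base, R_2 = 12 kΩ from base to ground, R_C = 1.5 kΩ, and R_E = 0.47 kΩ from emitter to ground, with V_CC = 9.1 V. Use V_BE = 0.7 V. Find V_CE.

V_CE ≈ 1 V

Thevenize the base divider: V_Th = V_CC·R_2/(R_1+R_2) = 9.1×12/39 = 2.8 V, R_Th = R_1‖R_2 = 8.31 kΩ.
Base-emitter loop: V_Th = I_B·R_Th + V_BE + (β+1)I_B·R_E, so I_B = (2.8 − 0.7) / (8.31 + 201×0.47) = 0.0204 mA.
I_C = β·I_B = 200×0.0204 = 4.09 mA, and I_E = (β+1)I_B = 4.11 mA.
V_CE = V_CC − I_C·R_C − I_E·R_E = 9.1 − 4.09×1.5 − 4.11×0.47 = 1.04 V.
V_CE = 1.04 V > 0.2 V confirms active-region operation.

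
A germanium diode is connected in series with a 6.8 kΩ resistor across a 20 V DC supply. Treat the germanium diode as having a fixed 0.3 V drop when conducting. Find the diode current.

I ≈ 2.9 mA

KVL around the loop: 20 = V_D + I·R = 0.3 + I × 6.8 kΩ.
So I = (20 − 0.3) / 6.8 kΩ = 19.7 / 6.8 = 2.9 mA.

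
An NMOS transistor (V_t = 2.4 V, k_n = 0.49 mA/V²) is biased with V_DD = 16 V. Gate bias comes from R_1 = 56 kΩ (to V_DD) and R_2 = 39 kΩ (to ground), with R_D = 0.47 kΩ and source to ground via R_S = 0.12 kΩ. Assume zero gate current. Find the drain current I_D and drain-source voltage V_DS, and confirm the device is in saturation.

I_D ≈ 3.5 mA, V_DS ≈ 14 V

V_G = V_DD·R_2/(R_1+R_2) = 16×39/95 = 6.57 V.
Assume saturation: I_D = (k_n/2)(V_GS − V_t)² with V_GS = V_G − I_D·R_S = 6.57 − 0.12·I_D.
Substituting gives 0.00353·I_D² − 1.25·I_D + 4.26 = 0, with roots I_D = 3.45 or 349 mA.
The root I_D = 349 mA gives V_GS = -35.4 V ≤ V_t, so take I_D = 3.45 mA.
Then V_GS = 6.15 V and V_DS = V_DD − I_D(R_D+R_S) = 16 − 3.45×0.59 = 14 V.
Saturation requires V_DS ≥ V_GS − V_t = 3.75 V; 14 ≥ 3.75 ✓.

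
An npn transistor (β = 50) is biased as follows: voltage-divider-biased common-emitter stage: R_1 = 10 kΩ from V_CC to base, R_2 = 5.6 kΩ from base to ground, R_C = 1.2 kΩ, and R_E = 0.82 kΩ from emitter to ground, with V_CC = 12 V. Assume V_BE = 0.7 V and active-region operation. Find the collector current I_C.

Thevenize the base divider: V_Th = V_CC·R_2/(R_1+R_2) = 12×5.6/15.6 = 4.31 V, R_Th = R_1‖R_2 = 3.59 kΩ.
Base-emitter loop: V_Th = I_B·R_Th + V_BE + (β+1)I_B·R_E, so I_B = (4.31 − 0.7) / (3.59 + 51×0.82) = 0.0794 mA.
I_C = β·I_B = 50×0.0794 = 3.97 mA, and I_E = (β+1)I_B = 4.05 mA.
V_CE = V_CC − I_C·R_C − I_E·R_E = 12 − 3.97×1.2 − 4.05×0.82 = 3.91 V.
V_CE = 3.91 V > 0.2 V confirms active-region operation.

I_C ≈ 4 mA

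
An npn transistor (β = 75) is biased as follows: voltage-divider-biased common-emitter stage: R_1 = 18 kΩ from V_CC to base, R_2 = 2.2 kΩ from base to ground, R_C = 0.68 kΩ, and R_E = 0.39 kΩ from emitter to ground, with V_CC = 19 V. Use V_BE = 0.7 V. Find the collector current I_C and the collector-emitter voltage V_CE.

Thevenize the base divider: V_Th = V_CC·R_2/(R_1+R_2) = 19×2.2/20.2 = 2.07 V, R_Th = R_1‖R_2 = 1.96 kΩ.
Base-emitter loop: V_Th = I_B·R_Th + V_BE + (β+1)I_B·R_E, so I_B = (2.07 − 0.7) / (1.96 + 76×0.39) = 0.0433 mA.
I_C = β·I_B = 75×0.0433 = 3.25 mA, and I_E = (β+1)I_B = 3.29 mA.
V_CE = V_CC − I_C·R_C − I_E·R_E = 19 − 3.25×0.68 − 3.29×0.39 = 15.5 V.
V_CE = 15.5 V > 0.2 V confirms active-region operation.

I_C ≈ 3.2 mA, V_CE ≈ 16 V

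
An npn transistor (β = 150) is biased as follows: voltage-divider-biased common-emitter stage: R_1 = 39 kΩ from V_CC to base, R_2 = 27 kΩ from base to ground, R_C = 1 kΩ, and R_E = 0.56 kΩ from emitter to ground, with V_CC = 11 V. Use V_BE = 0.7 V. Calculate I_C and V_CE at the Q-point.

I_C ≈ 5.7 mA, V_CE ≈ 2.1 V

Thevenize the base divider: V_Th = V_CC·R_2/(R_1+R_2) = 11×27/66 = 4.5 V, R_Th = R_1‖R_2 = 16 kΩ.
Base-emitter loop: V_Th = I_B·R_Th + V_BE + (β+1)I_B·R_E, so I_B = (4.5 − 0.7) / (16 + 151×0.56) = 0.0378 mA.
I_C = β·I_B = 150×0.0378 = 5.67 mA, and I_E = (β+1)I_B = 5.71 mA.
V_CE = V_CC − I_C·R_C − I_E·R_E = 11 − 5.67×1 − 5.71×0.56 = 2.13 V.
V_CE = 2.13 V > 0.2 V confirms active-region operation.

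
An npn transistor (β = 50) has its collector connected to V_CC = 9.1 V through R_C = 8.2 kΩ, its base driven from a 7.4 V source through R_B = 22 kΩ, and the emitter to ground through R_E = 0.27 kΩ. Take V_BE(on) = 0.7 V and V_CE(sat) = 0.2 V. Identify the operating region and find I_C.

Assume active: I_B = (7.4 − 0.7)/(22 + 51×0.27) = 0.187 mA, I_C = β·I_B = 9.37 mA.
Then V_CE = 9.1 − 9.37×8.2 − 9.55×0.27 = -70.3 V < 0.2 V — the active assumption fails.
Re-solve with V_CE = 0.2 V. KCL at the emitter: V_E/R_E = (V_BB−0.7−V_E)/R_B + (V_CC−0.2−V_E)/R_C, giving V_E = 0.359 V.
I_C = (V_CC − 0.2 − V_E)/R_C = (8.9 − 0.359)/8.2 = 1.04 mA.
Check: I_B = (6.7 − 0.359)/22 = 0.288 mA, and β·I_B = 14.4 mA > I_C, confirming saturation.

saturation; I_C ≈ 1 mA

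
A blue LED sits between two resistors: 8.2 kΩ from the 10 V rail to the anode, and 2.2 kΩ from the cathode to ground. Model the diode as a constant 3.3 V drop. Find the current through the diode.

The two resistors are in series with the diode, so KVL gives 10 = I·8.2 + 3.3 + I·2.2.
I = (10 − 3.3) / (8.2 + 2.2) kΩ = 6.7 / 10.4 = 0.644 mA.

I ≈ 0.64 mA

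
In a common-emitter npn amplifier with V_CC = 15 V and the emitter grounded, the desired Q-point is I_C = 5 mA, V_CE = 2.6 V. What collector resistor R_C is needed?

R_C ≈ 2.5 kΩ

Collector loop: V_CC = I_C·R_C + V_CE.
R_C = (V_CC − V_CE)/I_C = (15 − 2.6)/5 = 2.48 kΩ.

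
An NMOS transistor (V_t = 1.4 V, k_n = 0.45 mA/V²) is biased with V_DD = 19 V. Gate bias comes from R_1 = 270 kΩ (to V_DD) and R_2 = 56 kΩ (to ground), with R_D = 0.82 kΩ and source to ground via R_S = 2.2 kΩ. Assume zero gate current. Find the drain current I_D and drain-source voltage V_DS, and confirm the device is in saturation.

I_D ≈ 0.31 mA, V_DS ≈ 18 V

V_G = V_DD·R_2/(R_1+R_2) = 19×56/326 = 3.26 V.
Assume saturation: I_D = (k_n/2)(V_GS − V_t)² with V_GS = V_G − I_D·R_S = 3.26 − 2.2·I_D.
Substituting gives 1.09·I_D² − 2.85·I_D + 0.782 = 0, with roots I_D = 0.312 or 2.3 mA.
The root I_D = 2.3 mA gives V_GS = -1.8 V ≤ V_t, so take I_D = 0.312 mA.
Then V_GS = 2.58 V and V_DS = V_DD − I_D(R_D+R_S) = 19 − 0.312×3.02 = 18.1 V.
Saturation requires V_DS ≥ V_GS − V_t = 1.18 V; 18.1 ≥ 1.18 ✓.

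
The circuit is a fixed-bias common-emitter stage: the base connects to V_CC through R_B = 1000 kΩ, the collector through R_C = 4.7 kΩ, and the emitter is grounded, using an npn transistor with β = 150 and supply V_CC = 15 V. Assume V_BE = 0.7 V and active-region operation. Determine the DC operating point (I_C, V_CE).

I_C ≈ 2.1 mA, V_CE ≈ 4.9 V

Base loop: V_CC = I_B·R_B + V_BE, so I_B = (15 − 0.7)/1000 kΩ = 0.0143 mA.
In the active region I_C = β·I_B = 150 × 0.0143 = 2.15 mA.
Collector loop: V_CE = V_CC − I_C·R_C = 15 − 2.15×4.7 = 4.92 V.
Since V_CE = 4.92 V > V_CE(sat) ≈ 0.2 V, the transistor is in the active region as assumed.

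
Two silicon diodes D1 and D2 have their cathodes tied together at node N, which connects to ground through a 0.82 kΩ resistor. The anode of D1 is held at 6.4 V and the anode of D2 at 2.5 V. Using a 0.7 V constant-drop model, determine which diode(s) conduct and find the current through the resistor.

Assume both conduct. Then node N would need to be at both 6.4−0.7 = 5.7 V and 2.5−0.7 = 1.8 V, which is impossible.
Assume only D1 conducts: V_N = 6.4 − 0.7 = 5.7 V, so I_R = 5.7/0.82 = 6.95 mA.
Check D2: its anode-to-cathode voltage is 2.5 − 5.7 = -3.2 V < 0.7 V, so it is off. The assumption is consistent.

Only D1 conducts; I_R ≈ 7 mA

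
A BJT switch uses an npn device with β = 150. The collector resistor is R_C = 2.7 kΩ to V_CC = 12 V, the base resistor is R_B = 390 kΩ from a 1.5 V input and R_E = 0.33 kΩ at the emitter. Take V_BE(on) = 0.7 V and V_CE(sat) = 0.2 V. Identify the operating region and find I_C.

active; I_C ≈ 0.27 mA

Assume active. Base-emitter loop: I_B = (V_BB − V_BE)/(R_B + (β+1)R_E) = (1.5 − 0.7)/(390 + 151×0.33) = 0.00182 mA.
I_C = β·I_B = 150×0.00182 = 0.273 mA.
V_CE = V_CC − I_C·R_C − I_E·R_E = 12 − 0.273×2.7 − 0.275×0.33 = 11.2 V > V_CE(sat), so the active-region assumption holds.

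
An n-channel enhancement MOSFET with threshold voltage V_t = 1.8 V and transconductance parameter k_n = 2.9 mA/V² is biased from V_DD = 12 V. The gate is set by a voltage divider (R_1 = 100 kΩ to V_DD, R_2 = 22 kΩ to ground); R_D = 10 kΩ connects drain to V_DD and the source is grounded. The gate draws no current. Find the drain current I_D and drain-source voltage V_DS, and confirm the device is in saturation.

V_G = V_DD·R_2/(R_1+R_2) = 12×22/122 = 2.16 V. With the source grounded, V_GS = V_G = 2.16 V.
Assume saturation: I_D = (k_n/2)(V_GS − V_t)² = (2.9/2)×(2.16 − 1.8)² = 1.45×0.364² = 0.192 mA.
V_DS = V_DD − I_D·R_D = 12 − 0.192×10 = 10.1 V.
Saturation requires V_DS ≥ V_GS − V_t = 0.364 V; 10.1 ≥ 0.364 ✓.

I_D ≈ 0.19 mA, V_DS ≈ 10 V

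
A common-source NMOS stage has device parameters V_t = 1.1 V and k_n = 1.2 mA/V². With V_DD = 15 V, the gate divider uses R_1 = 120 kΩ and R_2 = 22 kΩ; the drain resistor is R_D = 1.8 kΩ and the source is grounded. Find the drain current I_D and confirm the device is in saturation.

V_G = V_DD·R_2/(R_1+R_2) = 15×22/142 = 2.32 V. With the source grounded, V_GS = V_G = 2.32 V.
Assume saturation: I_D = (k_n/2)(V_GS − V_t)² = (1.2/2)×(2.32 − 1.1)² = 0.6×1.22² = 0.899 mA.
V_DS = V_DD − I_D·R_D = 15 − 0.899×1.8 = 13.4 V.
Saturation requires V_DS ≥ V_GS − V_t = 1.22 V; 13.4 ≥ 1.22 ✓.

I_D ≈ 0.9 mA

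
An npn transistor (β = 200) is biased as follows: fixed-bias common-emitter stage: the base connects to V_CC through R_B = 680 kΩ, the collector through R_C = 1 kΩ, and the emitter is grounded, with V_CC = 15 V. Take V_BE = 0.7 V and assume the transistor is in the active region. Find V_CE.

V_CE ≈ 11 V

Base loop: V_CC = I_B·R_B + V_BE, so I_B = (15 − 0.7)/680 kΩ = 0.021 mA.
In the active region I_C = β·I_B = 200 × 0.021 = 4.21 mA.
Collector loop: V_CE = V_CC − I_C·R_C = 15 − 4.21×1 = 10.8 V.
Since V_CE = 10.8 V > V_CE(sat) ≈ 0.2 V, the transistor is in the active region as assumed.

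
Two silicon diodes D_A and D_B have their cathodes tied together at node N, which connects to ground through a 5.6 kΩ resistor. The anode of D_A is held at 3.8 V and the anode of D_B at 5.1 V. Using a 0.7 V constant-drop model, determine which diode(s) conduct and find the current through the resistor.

Only D_B conducts; I_R ≈ 0.79 mA

Assume both conduct. Then node N would need to be at both 3.8−0.7 = 3.1 V and 5.1−0.7 = 4.4 V, which is impossible.
Assume only D_B conducts: V_N = 5.1 − 0.7 = 4.4 V, so I_R = 4.4/5.6 = 0.786 mA.
Check D_A: its anode-to-cathode voltage is 3.8 − 4.4 = -0.6 V < 0.7 V, so it is off. The assumption is consistent.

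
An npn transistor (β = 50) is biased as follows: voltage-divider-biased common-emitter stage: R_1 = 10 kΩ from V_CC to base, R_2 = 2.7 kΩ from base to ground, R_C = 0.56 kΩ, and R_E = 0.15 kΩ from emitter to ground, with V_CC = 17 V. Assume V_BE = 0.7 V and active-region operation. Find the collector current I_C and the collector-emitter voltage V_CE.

Thevenize the base divider: V_Th = V_CC·R_2/(R_1+R_2) = 17×2.7/12.7 = 3.61 V, R_Th = R_1‖R_2 = 2.13 kΩ.
Base-emitter loop: V_Th = I_B·R_Th + V_BE + (β+1)I_B·R_E, so I_B = (3.61 − 0.7) / (2.13 + 51×0.15) = 0.298 mA.
I_C = β·I_B = 50×0.298 = 14.9 mA, and I_E = (β+1)I_B = 15.2 mA.
V_CE = V_CC − I_C·R_C − I_E·R_E = 17 − 14.9×0.56 − 15.2×0.15 = 6.37 V.
V_CE = 6.37 V > 0.2 V confirms active-region operation.

I_C ≈ 15 mA, V_CE ≈ 6.4 V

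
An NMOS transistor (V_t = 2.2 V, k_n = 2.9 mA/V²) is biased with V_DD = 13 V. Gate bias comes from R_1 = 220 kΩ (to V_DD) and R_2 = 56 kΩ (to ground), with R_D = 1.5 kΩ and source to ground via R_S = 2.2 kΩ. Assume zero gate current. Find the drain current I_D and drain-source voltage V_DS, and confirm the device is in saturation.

I_D ≈ 0.087 mA, V_DS ≈ 13 V

V_G = V_DD·R_2/(R_1+R_2) = 13×56/276 = 2.64 V.
Assume saturation: I_D = (k_n/2)(V_GS − V_t)² with V_GS = V_G − I_D·R_S = 2.64 − 2.2·I_D.
Substituting gives 7.02·I_D² − 3.79·I_D + 0.278 = 0, with roots I_D = 0.0874 or 0.453 mA.
The root I_D = 0.453 mA gives V_GS = 1.64 V ≤ V_t, so take I_D = 0.0874 mA.
Then V_GS = 2.45 V and V_DS = V_DD − I_D(R_D+R_S) = 13 − 0.0874×3.7 = 12.7 V.
Saturation requires V_DS ≥ V_GS − V_t = 0.245 V; 12.7 ≥ 0.245 ✓.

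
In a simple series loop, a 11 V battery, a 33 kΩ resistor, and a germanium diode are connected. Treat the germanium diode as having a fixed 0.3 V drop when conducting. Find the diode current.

KVL around the loop: 11 = V_D + I·R = 0.3 + I × 33 kΩ.
So I = (11 − 0.3) / 33 kΩ = 10.7 / 33 = 0.324 mA.

I ≈ 0.32 mA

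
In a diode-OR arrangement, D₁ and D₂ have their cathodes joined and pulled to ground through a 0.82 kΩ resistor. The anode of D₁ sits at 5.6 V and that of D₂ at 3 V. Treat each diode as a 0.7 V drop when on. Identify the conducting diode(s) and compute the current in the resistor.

Assume both conduct. Then node N would need to be at both 5.6−0.7 = 4.9 V and 3−0.7 = 2.3 V, which is impossible.
Assume only D₁ conducts: V_N = 5.6 − 0.7 = 4.9 V, so I_R = 4.9/0.82 = 5.98 mA.
Check D₂: its anode-to-cathode voltage is 3 − 4.9 = -1.9 V < 0.7 V, so it is off. The assumption is consistent.

Only D₁ conducts; I_R ≈ 6 mA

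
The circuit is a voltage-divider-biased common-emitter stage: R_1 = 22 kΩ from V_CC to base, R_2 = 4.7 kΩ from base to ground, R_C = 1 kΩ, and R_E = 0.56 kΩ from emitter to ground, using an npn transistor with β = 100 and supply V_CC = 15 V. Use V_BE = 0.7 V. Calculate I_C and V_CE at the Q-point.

I_C ≈ 3.2 mA, V_CE ≈ 10 V

Thevenize the base divider: V_Th = V_CC·R_2/(R_1+R_2) = 15×4.7/26.7 = 2.64 V, R_Th = R_1‖R_2 = 3.87 kΩ.
Base-emitter loop: V_Th = I_B·R_Th + V_BE + (β+1)I_B·R_E, so I_B = (2.64 − 0.7) / (3.87 + 101×0.56) = 0.0321 mA.
I_C = β·I_B = 100×0.0321 = 3.21 mA, and I_E = (β+1)I_B = 3.24 mA.
V_CE = V_CC − I_C·R_C − I_E·R_E = 15 − 3.21×1 − 3.24×0.56 = 9.97 V.
V_CE = 9.97 V > 0.2 V confirms active-region operation.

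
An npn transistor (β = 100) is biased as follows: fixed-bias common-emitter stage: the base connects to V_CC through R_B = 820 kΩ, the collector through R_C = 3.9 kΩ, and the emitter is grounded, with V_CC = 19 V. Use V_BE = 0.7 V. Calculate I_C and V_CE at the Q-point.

I_C ≈ 2.2 mA, V_CE ≈ 10 V

Base loop: V_CC = I_B·R_B + V_BE, so I_B = (19 − 0.7)/820 kΩ = 0.0223 mA.
In the active region I_C = β·I_B = 100 × 0.0223 = 2.23 mA.
Collector loop: V_CE = V_CC − I_C·R_C = 19 − 2.23×3.9 = 10.3 V.
Since V_CE = 10.3 V > V_CE(sat) ≈ 0.2 V, the transistor is in the active region as assumed.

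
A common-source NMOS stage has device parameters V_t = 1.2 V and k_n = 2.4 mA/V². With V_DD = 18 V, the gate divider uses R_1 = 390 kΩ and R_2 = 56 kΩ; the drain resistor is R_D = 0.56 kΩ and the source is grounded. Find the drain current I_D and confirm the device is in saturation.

I_D ≈ 1.3 mA

V_G = V_DD·R_2/(R_1+R_2) = 18×56/446 = 2.26 V. With the source grounded, V_GS = V_G = 2.26 V.
Assume saturation: I_D = (k_n/2)(V_GS − V_t)² = (2.4/2)×(2.26 − 1.2)² = 1.2×1.06² = 1.35 mA.
V_DS = V_DD − I_D·R_D = 18 − 1.35×0.56 = 17.2 V.
Saturation requires V_DS ≥ V_GS − V_t = 1.06 V; 17.2 ≥ 1.06 ✓.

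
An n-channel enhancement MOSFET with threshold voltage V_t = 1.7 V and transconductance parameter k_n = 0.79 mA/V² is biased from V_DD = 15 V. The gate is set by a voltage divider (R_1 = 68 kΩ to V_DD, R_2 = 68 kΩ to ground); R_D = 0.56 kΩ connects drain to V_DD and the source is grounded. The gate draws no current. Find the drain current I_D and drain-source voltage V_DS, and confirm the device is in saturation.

I_D ≈ 13 mA, V_DS ≈ 7.6 V

V_G = V_DD·R_2/(R_1+R_2) = 15×68/136 = 7.5 V. With the source grounded, V_GS = V_G = 7.5 V.
Assume saturation: I_D = (k_n/2)(V_GS − V_t)² = (0.79/2)×(7.5 − 1.7)² = 0.395×5.8² = 13.3 mA.
V_DS = V_DD − I_D·R_D = 15 − 13.3×0.56 = 7.56 V.
Saturation requires V_DS ≥ V_GS − V_t = 5.8 V; 7.56 ≥ 5.8 ✓.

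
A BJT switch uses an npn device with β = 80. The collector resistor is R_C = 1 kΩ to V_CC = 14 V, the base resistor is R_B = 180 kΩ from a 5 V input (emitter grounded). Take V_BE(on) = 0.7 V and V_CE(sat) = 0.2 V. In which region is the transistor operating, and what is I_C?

active; I_C ≈ 1.9 mA

Assume active. Base-emitter loop: I_B = (V_BB − V_BE)/R_B = (5 − 0.7)/180 = 0.0239 mA.
I_C = β·I_B = 80×0.0239 = 1.91 mA.
V_CE = V_CC − I_C·R_C = 14 − 1.91×1 = 12.1 V > V_CE(sat), so the active-region assumption holds.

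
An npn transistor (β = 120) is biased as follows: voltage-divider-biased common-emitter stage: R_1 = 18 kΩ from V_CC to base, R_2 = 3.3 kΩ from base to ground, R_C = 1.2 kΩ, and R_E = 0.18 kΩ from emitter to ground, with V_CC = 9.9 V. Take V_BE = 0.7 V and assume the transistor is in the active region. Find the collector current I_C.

Thevenize the base divider: V_Th = V_CC·R_2/(R_1+R_2) = 9.9×3.3/21.3 = 1.53 V, R_Th = R_1‖R_2 = 2.79 kΩ.
Base-emitter loop: V_Th = I_B·R_Th + V_BE + (β+1)I_B·R_E, so I_B = (1.53 − 0.7) / (2.79 + 121×0.18) = 0.0339 mA.
I_C = β·I_B = 120×0.0339 = 4.07 mA, and I_E = (β+1)I_B = 4.11 mA.
V_CE = V_CC − I_C·R_C − I_E·R_E = 9.9 − 4.07×1.2 − 4.11×0.18 = 4.27 V.
V_CE = 4.27 V > 0.2 V confirms active-region operation.

I_C ≈ 4.1 mA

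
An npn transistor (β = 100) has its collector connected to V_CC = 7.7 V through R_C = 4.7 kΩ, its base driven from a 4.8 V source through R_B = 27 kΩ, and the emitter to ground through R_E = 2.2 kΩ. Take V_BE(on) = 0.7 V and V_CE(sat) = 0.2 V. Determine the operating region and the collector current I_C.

saturation; I_C ≈ 1.1 mA

Assume active: I_B = (4.8 − 0.7)/(27 + 101×2.2) = 0.0165 mA, I_C = β·I_B = 1.65 mA.
Then V_CE = 7.7 − 1.65×4.7 − 1.66×2.2 = -3.69 V < 0.2 V — the active assumption fails.
Re-solve with V_CE = 0.2 V. KCL at the emitter: V_E/R_E = (V_BB−0.7−V_E)/R_B + (V_CC−0.2−V_E)/R_C, giving V_E = 2.48 V.
I_C = (V_CC − 0.2 − V_E)/R_C = (7.5 − 2.48)/4.7 = 1.07 mA.
Check: I_B = (4.1 − 2.48)/27 = 0.06 mA, and β·I_B = 6 mA > I_C, confirming saturation.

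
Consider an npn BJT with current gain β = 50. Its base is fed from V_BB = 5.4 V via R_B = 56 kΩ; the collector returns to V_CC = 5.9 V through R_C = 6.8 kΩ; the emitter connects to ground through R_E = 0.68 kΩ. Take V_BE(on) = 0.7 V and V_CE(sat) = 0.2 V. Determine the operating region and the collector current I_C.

Assume active: I_B = (5.4 − 0.7)/(56 + 51×0.68) = 0.0518 mA, I_C = β·I_B = 2.59 mA.
Then V_CE = 5.9 − 2.59×6.8 − 2.64×0.68 = -13.5 V < 0.2 V — the active assumption fails.
Re-solve with V_CE = 0.2 V. KCL at the emitter: V_E/R_E = (V_BB−0.7−V_E)/R_B + (V_CC−0.2−V_E)/R_C, giving V_E = 0.564 V.
I_C = (V_CC − 0.2 − V_E)/R_C = (5.7 − 0.564)/6.8 = 0.755 mA.
Check: I_B = (4.7 − 0.564)/56 = 0.0739 mA, and β·I_B = 3.69 mA > I_C, confirming saturation.

saturation; I_C ≈ 0.76 mA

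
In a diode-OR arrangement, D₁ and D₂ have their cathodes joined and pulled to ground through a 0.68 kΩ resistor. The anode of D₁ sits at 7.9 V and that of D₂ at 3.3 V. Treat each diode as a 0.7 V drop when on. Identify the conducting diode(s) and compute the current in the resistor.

Assume both conduct. Then node N would need to be at both 7.9−0.7 = 7.2 V and 3.3−0.7 = 2.6 V, which is impossible.
Assume only D₁ conducts: V_N = 7.9 − 0.7 = 7.2 V, so I_R = 7.2/0.68 = 10.6 mA.
Check D₂: its anode-to-cathode voltage is 3.3 − 7.2 = -3.9 V < 0.7 V, so it is off. The assumption is consistent.

Only D₁ conducts; I_R ≈ 11 mA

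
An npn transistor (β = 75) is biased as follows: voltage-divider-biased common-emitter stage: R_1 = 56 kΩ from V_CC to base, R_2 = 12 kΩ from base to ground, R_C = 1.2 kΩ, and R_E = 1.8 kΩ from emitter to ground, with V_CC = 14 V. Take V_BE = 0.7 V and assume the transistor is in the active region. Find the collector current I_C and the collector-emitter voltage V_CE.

I_C ≈ 0.91 mA, V_CE ≈ 11 V

Thevenize the base divider: V_Th = V_CC·R_2/(R_1+R_2) = 14×12/68 = 2.47 V, R_Th = R_1‖R_2 = 9.88 kΩ.
Base-emitter loop: V_Th = I_B·R_Th + V_BE + (β+1)I_B·R_E, so I_B = (2.47 − 0.7) / (9.88 + 76×1.8) = 0.0121 mA.
I_C = β·I_B = 75×0.0121 = 0.905 mA, and I_E = (β+1)I_B = 0.917 mA.
V_CE = V_CC − I_C·R_C − I_E·R_E = 14 − 0.905×1.2 − 0.917×1.8 = 11.3 V.
V_CE = 11.3 V > 0.2 V confirms active-region operation.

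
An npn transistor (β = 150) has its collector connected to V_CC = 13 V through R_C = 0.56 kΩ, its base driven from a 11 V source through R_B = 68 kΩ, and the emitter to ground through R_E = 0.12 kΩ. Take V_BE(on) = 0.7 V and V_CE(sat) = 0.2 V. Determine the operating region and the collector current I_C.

Assume active. Base-emitter loop: I_B = (V_BB − V_BE)/(R_B + (β+1)R_E) = (11 − 0.7)/(68 + 151×0.12) = 0.12 mA.
I_C = β·I_B = 150×0.12 = 17.9 mA.
V_CE = V_CC − I_C·R_C − I_E·R_E = 13 − 17.9×0.56 − 18.1×0.12 = 0.786 V > V_CE(sat), so the active-region assumption holds.

active; I_C ≈ 18 mA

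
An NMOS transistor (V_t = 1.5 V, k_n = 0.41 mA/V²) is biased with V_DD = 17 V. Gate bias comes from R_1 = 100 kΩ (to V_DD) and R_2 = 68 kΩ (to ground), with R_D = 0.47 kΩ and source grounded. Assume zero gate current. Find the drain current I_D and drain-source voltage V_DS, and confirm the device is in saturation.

I_D ≈ 5.9 mA, V_DS ≈ 14 V

V_G = V_DD·R_2/(R_1+R_2) = 17×68/168 = 6.88 V. With the source grounded, V_GS = V_G = 6.88 V.
Assume saturation: I_D = (k_n/2)(V_GS − V_t)² = (0.41/2)×(6.88 − 1.5)² = 0.205×5.38² = 5.94 mA.
V_DS = V_DD − I_D·R_D = 17 − 5.94×0.47 = 14.2 V.
Saturation requires V_DS ≥ V_GS − V_t = 5.38 V; 14.2 ≥ 5.38 ✓.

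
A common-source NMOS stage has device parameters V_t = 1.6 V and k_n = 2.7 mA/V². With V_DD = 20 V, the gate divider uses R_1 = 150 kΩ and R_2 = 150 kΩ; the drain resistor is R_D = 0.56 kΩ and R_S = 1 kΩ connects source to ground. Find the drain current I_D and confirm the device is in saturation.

I_D ≈ 6.2 mA

V_G = V_DD·R_2/(R_1+R_2) = 20×150/300 = 10 V.
Assume saturation: I_D = (k_n/2)(V_GS − V_t)² with V_GS = V_G − I_D·R_S = 10 − 1·I_D.
Substituting gives 1.35·I_D² − 23.7·I_D + 95.3 = 0, with roots I_D = 6.25 or 11.3 mA.
The root I_D = 11.3 mA gives V_GS = -1.29 V ≤ V_t, so take I_D = 6.25 mA.
Then V_GS = 3.75 V and V_DS = V_DD − I_D(R_D+R_S) = 20 − 6.25×1.56 = 10.3 V.
Saturation requires V_DS ≥ V_GS − V_t = 2.15 V; 10.3 ≥ 2.15 ✓.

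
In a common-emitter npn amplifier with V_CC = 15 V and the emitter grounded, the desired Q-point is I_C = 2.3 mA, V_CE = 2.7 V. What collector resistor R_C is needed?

R_C ≈ 5.3 kΩ

Collector loop: V_CC = I_C·R_C + V_CE.
R_C = (V_CC − V_CE)/I_C = (15 − 2.7)/2.3 = 5.35 kΩ.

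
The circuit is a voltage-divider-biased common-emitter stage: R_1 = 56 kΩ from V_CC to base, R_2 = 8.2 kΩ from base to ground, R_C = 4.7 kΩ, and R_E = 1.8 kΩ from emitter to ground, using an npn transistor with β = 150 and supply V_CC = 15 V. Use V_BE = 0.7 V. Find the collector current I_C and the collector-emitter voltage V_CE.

I_C ≈ 0.65 mA, V_CE ≈ 11 V

Thevenize the base divider: V_Th = V_CC·R_2/(R_1+R_2) = 15×8.2/64.2 = 1.92 V, R_Th = R_1‖R_2 = 7.15 kΩ.
Base-emitter loop: V_Th = I_B·R_Th + V_BE + (β+1)I_B·R_E, so I_B = (1.92 − 0.7) / (7.15 + 151×1.8) = 0.00436 mA.
I_C = β·I_B = 150×0.00436 = 0.654 mA, and I_E = (β+1)I_B = 0.658 mA.
V_CE = V_CC − I_C·R_C − I_E·R_E = 15 − 0.654×4.7 − 0.658×1.8 = 10.7 V.
V_CE = 10.7 V > 0.2 V confirms active-region operation.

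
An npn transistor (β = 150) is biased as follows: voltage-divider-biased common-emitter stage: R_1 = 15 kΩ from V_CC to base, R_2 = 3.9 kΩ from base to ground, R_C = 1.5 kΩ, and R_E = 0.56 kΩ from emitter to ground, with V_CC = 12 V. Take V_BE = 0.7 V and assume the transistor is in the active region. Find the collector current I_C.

Thevenize the base divider: V_Th = V_CC·R_2/(R_1+R_2) = 12×3.9/18.9 = 2.48 V, R_Th = R_1‖R_2 = 3.1 kΩ.
Base-emitter loop: V_Th = I_B·R_Th + V_BE + (β+1)I_B·R_E, so I_B = (2.48 − 0.7) / (3.1 + 151×0.56) = 0.0203 mA.
I_C = β·I_B = 150×0.0203 = 3.04 mA, and I_E = (β+1)I_B = 3.06 mA.
V_CE = V_CC − I_C·R_C − I_E·R_E = 12 − 3.04×1.5 − 3.06×0.56 = 5.73 V.
V_CE = 5.73 V > 0.2 V confirms active-region operation.

I_C ≈ 3 mA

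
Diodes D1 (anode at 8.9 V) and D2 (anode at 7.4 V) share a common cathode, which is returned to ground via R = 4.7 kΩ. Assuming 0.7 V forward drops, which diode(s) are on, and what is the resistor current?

Assume both conduct. Then node N would need to be at both 8.9−0.7 = 8.2 V and 7.4−0.7 = 6.7 V, which is impossible.
Assume only D1 conducts: V_N = 8.9 − 0.7 = 8.2 V, so I_R = 8.2/4.7 = 1.74 mA.
Check D2: its anode-to-cathode voltage is 7.4 − 8.2 = -0.8 V < 0.7 V, so it is off. The assumption is consistent.

Only D1 conducts; I_R ≈ 1.7 mA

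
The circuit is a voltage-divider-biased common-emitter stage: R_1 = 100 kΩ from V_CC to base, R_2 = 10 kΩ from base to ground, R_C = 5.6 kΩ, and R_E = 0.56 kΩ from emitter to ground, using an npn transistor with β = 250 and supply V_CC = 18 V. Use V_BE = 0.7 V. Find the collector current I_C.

I_C ≈ 1.6 mA

Thevenize the base divider: V_Th = V_CC·R_2/(R_1+R_2) = 18×10/110 = 1.64 V, R_Th = R_1‖R_2 = 9.09 kΩ.
Base-emitter loop: V_Th = I_B·R_Th + V_BE + (β+1)I_B·R_E, so I_B = (1.64 − 0.7) / (9.09 + 251×0.56) = 0.00626 mA.
I_C = β·I_B = 250×0.00626 = 1.56 mA, and I_E = (β+1)I_B = 1.57 mA.
V_CE = V_CC − I_C·R_C − I_E·R_E = 18 − 1.56×5.6 − 1.57×0.56 = 8.36 V.
V_CE = 8.36 V > 0.2 V confirms active-region operation.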